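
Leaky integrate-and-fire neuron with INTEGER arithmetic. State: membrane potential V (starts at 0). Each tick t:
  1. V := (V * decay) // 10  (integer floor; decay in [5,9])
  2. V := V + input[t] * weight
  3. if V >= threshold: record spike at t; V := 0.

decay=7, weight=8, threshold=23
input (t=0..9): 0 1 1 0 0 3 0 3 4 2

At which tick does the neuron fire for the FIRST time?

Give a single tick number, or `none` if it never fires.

t=0: input=0 -> V=0
t=1: input=1 -> V=8
t=2: input=1 -> V=13
t=3: input=0 -> V=9
t=4: input=0 -> V=6
t=5: input=3 -> V=0 FIRE
t=6: input=0 -> V=0
t=7: input=3 -> V=0 FIRE
t=8: input=4 -> V=0 FIRE
t=9: input=2 -> V=16

Answer: 5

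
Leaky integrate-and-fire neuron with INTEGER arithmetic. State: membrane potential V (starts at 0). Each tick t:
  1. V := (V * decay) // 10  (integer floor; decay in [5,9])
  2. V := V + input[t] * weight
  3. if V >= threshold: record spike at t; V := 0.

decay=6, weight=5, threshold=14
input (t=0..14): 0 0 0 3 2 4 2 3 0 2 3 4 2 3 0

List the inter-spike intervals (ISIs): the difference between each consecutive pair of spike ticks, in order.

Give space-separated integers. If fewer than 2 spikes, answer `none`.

Answer: 2 2 3 1 2

Derivation:
t=0: input=0 -> V=0
t=1: input=0 -> V=0
t=2: input=0 -> V=0
t=3: input=3 -> V=0 FIRE
t=4: input=2 -> V=10
t=5: input=4 -> V=0 FIRE
t=6: input=2 -> V=10
t=7: input=3 -> V=0 FIRE
t=8: input=0 -> V=0
t=9: input=2 -> V=10
t=10: input=3 -> V=0 FIRE
t=11: input=4 -> V=0 FIRE
t=12: input=2 -> V=10
t=13: input=3 -> V=0 FIRE
t=14: input=0 -> V=0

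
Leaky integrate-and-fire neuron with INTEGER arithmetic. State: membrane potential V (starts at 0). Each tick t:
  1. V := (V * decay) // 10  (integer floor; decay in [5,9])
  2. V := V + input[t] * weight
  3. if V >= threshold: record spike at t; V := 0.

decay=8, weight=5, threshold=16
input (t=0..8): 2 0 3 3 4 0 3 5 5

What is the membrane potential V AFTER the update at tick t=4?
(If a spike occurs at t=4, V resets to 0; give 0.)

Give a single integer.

Answer: 0

Derivation:
t=0: input=2 -> V=10
t=1: input=0 -> V=8
t=2: input=3 -> V=0 FIRE
t=3: input=3 -> V=15
t=4: input=4 -> V=0 FIRE
t=5: input=0 -> V=0
t=6: input=3 -> V=15
t=7: input=5 -> V=0 FIRE
t=8: input=5 -> V=0 FIRE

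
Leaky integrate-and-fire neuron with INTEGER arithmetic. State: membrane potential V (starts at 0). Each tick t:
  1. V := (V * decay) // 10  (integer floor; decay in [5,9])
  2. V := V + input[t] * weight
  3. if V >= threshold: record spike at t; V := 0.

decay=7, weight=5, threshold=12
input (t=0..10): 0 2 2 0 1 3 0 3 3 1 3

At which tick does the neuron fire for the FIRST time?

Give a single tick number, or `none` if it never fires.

Answer: 2

Derivation:
t=0: input=0 -> V=0
t=1: input=2 -> V=10
t=2: input=2 -> V=0 FIRE
t=3: input=0 -> V=0
t=4: input=1 -> V=5
t=5: input=3 -> V=0 FIRE
t=6: input=0 -> V=0
t=7: input=3 -> V=0 FIRE
t=8: input=3 -> V=0 FIRE
t=9: input=1 -> V=5
t=10: input=3 -> V=0 FIRE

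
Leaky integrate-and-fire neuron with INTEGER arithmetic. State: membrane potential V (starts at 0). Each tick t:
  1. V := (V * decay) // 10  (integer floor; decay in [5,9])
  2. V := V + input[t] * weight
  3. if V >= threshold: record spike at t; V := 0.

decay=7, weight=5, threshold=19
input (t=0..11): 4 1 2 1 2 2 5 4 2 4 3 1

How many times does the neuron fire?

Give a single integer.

Answer: 5

Derivation:
t=0: input=4 -> V=0 FIRE
t=1: input=1 -> V=5
t=2: input=2 -> V=13
t=3: input=1 -> V=14
t=4: input=2 -> V=0 FIRE
t=5: input=2 -> V=10
t=6: input=5 -> V=0 FIRE
t=7: input=4 -> V=0 FIRE
t=8: input=2 -> V=10
t=9: input=4 -> V=0 FIRE
t=10: input=3 -> V=15
t=11: input=1 -> V=15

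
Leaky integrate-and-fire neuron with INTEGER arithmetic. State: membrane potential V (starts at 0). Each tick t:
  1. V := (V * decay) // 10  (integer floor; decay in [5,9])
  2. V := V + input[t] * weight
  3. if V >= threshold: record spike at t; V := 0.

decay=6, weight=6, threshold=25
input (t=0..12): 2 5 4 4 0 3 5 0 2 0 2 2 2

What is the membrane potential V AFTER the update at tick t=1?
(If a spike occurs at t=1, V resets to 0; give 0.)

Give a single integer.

Answer: 0

Derivation:
t=0: input=2 -> V=12
t=1: input=5 -> V=0 FIRE
t=2: input=4 -> V=24
t=3: input=4 -> V=0 FIRE
t=4: input=0 -> V=0
t=5: input=3 -> V=18
t=6: input=5 -> V=0 FIRE
t=7: input=0 -> V=0
t=8: input=2 -> V=12
t=9: input=0 -> V=7
t=10: input=2 -> V=16
t=11: input=2 -> V=21
t=12: input=2 -> V=24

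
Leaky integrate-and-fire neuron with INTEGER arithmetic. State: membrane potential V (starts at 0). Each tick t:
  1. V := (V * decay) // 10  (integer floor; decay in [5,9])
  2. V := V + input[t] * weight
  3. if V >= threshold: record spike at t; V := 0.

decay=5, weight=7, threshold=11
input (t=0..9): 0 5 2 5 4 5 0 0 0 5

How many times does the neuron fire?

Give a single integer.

Answer: 6

Derivation:
t=0: input=0 -> V=0
t=1: input=5 -> V=0 FIRE
t=2: input=2 -> V=0 FIRE
t=3: input=5 -> V=0 FIRE
t=4: input=4 -> V=0 FIRE
t=5: input=5 -> V=0 FIRE
t=6: input=0 -> V=0
t=7: input=0 -> V=0
t=8: input=0 -> V=0
t=9: input=5 -> V=0 FIRE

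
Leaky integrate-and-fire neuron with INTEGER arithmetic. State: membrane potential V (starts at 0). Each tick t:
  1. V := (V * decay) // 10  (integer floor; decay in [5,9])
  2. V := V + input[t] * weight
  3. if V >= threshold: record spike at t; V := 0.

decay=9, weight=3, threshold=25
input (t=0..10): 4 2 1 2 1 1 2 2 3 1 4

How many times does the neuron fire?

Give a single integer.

Answer: 1

Derivation:
t=0: input=4 -> V=12
t=1: input=2 -> V=16
t=2: input=1 -> V=17
t=3: input=2 -> V=21
t=4: input=1 -> V=21
t=5: input=1 -> V=21
t=6: input=2 -> V=24
t=7: input=2 -> V=0 FIRE
t=8: input=3 -> V=9
t=9: input=1 -> V=11
t=10: input=4 -> V=21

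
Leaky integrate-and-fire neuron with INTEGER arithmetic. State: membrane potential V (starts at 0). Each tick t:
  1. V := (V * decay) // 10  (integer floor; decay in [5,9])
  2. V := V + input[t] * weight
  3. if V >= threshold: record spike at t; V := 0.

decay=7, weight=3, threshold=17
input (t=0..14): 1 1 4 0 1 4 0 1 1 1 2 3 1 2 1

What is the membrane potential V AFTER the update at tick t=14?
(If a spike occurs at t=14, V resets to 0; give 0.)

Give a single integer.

t=0: input=1 -> V=3
t=1: input=1 -> V=5
t=2: input=4 -> V=15
t=3: input=0 -> V=10
t=4: input=1 -> V=10
t=5: input=4 -> V=0 FIRE
t=6: input=0 -> V=0
t=7: input=1 -> V=3
t=8: input=1 -> V=5
t=9: input=1 -> V=6
t=10: input=2 -> V=10
t=11: input=3 -> V=16
t=12: input=1 -> V=14
t=13: input=2 -> V=15
t=14: input=1 -> V=13

Answer: 13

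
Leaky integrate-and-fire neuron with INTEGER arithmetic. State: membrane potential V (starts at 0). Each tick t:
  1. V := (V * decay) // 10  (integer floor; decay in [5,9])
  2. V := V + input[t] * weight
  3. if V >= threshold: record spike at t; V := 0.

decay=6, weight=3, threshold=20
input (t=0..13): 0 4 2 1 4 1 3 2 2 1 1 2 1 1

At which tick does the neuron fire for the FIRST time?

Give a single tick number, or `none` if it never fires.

t=0: input=0 -> V=0
t=1: input=4 -> V=12
t=2: input=2 -> V=13
t=3: input=1 -> V=10
t=4: input=4 -> V=18
t=5: input=1 -> V=13
t=6: input=3 -> V=16
t=7: input=2 -> V=15
t=8: input=2 -> V=15
t=9: input=1 -> V=12
t=10: input=1 -> V=10
t=11: input=2 -> V=12
t=12: input=1 -> V=10
t=13: input=1 -> V=9

Answer: none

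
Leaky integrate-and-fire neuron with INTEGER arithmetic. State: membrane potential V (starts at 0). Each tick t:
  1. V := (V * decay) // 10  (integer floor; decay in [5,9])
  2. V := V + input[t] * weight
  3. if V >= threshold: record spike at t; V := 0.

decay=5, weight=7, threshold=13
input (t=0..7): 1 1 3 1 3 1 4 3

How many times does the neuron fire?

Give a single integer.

t=0: input=1 -> V=7
t=1: input=1 -> V=10
t=2: input=3 -> V=0 FIRE
t=3: input=1 -> V=7
t=4: input=3 -> V=0 FIRE
t=5: input=1 -> V=7
t=6: input=4 -> V=0 FIRE
t=7: input=3 -> V=0 FIRE

Answer: 4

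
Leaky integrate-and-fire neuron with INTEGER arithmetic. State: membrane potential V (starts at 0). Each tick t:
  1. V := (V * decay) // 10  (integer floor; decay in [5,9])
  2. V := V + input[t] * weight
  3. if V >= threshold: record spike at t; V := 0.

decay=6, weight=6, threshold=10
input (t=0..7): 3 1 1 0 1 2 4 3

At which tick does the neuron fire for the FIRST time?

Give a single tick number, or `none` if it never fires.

Answer: 0

Derivation:
t=0: input=3 -> V=0 FIRE
t=1: input=1 -> V=6
t=2: input=1 -> V=9
t=3: input=0 -> V=5
t=4: input=1 -> V=9
t=5: input=2 -> V=0 FIRE
t=6: input=4 -> V=0 FIRE
t=7: input=3 -> V=0 FIRE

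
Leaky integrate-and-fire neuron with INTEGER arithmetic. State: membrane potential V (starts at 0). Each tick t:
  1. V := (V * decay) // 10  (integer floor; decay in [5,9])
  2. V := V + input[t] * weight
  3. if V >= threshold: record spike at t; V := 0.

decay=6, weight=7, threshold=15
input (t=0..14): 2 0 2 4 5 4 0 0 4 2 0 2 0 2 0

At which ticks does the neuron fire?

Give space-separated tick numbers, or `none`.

Answer: 2 3 4 5 8 11

Derivation:
t=0: input=2 -> V=14
t=1: input=0 -> V=8
t=2: input=2 -> V=0 FIRE
t=3: input=4 -> V=0 FIRE
t=4: input=5 -> V=0 FIRE
t=5: input=4 -> V=0 FIRE
t=6: input=0 -> V=0
t=7: input=0 -> V=0
t=8: input=4 -> V=0 FIRE
t=9: input=2 -> V=14
t=10: input=0 -> V=8
t=11: input=2 -> V=0 FIRE
t=12: input=0 -> V=0
t=13: input=2 -> V=14
t=14: input=0 -> V=8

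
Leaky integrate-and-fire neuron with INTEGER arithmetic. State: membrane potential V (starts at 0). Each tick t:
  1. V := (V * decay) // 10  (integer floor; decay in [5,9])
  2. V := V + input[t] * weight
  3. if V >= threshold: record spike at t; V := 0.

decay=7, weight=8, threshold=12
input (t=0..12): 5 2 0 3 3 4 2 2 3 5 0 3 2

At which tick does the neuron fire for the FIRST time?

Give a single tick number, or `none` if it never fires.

t=0: input=5 -> V=0 FIRE
t=1: input=2 -> V=0 FIRE
t=2: input=0 -> V=0
t=3: input=3 -> V=0 FIRE
t=4: input=3 -> V=0 FIRE
t=5: input=4 -> V=0 FIRE
t=6: input=2 -> V=0 FIRE
t=7: input=2 -> V=0 FIRE
t=8: input=3 -> V=0 FIRE
t=9: input=5 -> V=0 FIRE
t=10: input=0 -> V=0
t=11: input=3 -> V=0 FIRE
t=12: input=2 -> V=0 FIRE

Answer: 0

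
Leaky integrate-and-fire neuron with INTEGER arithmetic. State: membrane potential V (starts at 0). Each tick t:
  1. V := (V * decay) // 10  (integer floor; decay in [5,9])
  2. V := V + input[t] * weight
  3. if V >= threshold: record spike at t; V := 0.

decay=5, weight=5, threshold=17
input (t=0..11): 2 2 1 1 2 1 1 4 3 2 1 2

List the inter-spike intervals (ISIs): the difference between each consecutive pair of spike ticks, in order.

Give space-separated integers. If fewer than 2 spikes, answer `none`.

t=0: input=2 -> V=10
t=1: input=2 -> V=15
t=2: input=1 -> V=12
t=3: input=1 -> V=11
t=4: input=2 -> V=15
t=5: input=1 -> V=12
t=6: input=1 -> V=11
t=7: input=4 -> V=0 FIRE
t=8: input=3 -> V=15
t=9: input=2 -> V=0 FIRE
t=10: input=1 -> V=5
t=11: input=2 -> V=12

Answer: 2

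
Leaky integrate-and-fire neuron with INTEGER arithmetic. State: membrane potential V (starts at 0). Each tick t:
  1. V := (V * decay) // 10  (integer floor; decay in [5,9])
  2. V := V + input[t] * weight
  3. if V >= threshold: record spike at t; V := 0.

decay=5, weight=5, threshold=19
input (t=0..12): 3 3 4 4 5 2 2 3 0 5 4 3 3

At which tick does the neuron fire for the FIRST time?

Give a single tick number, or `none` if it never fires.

Answer: 1

Derivation:
t=0: input=3 -> V=15
t=1: input=3 -> V=0 FIRE
t=2: input=4 -> V=0 FIRE
t=3: input=4 -> V=0 FIRE
t=4: input=5 -> V=0 FIRE
t=5: input=2 -> V=10
t=6: input=2 -> V=15
t=7: input=3 -> V=0 FIRE
t=8: input=0 -> V=0
t=9: input=5 -> V=0 FIRE
t=10: input=4 -> V=0 FIRE
t=11: input=3 -> V=15
t=12: input=3 -> V=0 FIRE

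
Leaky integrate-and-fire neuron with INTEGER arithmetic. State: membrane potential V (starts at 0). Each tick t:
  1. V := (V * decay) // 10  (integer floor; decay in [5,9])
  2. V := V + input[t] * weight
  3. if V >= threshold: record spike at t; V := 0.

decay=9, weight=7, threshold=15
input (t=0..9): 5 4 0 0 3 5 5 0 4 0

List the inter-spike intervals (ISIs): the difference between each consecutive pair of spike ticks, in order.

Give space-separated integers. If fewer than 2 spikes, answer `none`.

Answer: 1 3 1 1 2

Derivation:
t=0: input=5 -> V=0 FIRE
t=1: input=4 -> V=0 FIRE
t=2: input=0 -> V=0
t=3: input=0 -> V=0
t=4: input=3 -> V=0 FIRE
t=5: input=5 -> V=0 FIRE
t=6: input=5 -> V=0 FIRE
t=7: input=0 -> V=0
t=8: input=4 -> V=0 FIRE
t=9: input=0 -> V=0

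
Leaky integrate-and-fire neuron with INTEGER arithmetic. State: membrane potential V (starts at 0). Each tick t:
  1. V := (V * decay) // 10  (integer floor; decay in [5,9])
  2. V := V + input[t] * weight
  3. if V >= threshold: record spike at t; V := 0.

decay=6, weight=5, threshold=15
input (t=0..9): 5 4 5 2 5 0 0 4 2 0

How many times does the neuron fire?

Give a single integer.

t=0: input=5 -> V=0 FIRE
t=1: input=4 -> V=0 FIRE
t=2: input=5 -> V=0 FIRE
t=3: input=2 -> V=10
t=4: input=5 -> V=0 FIRE
t=5: input=0 -> V=0
t=6: input=0 -> V=0
t=7: input=4 -> V=0 FIRE
t=8: input=2 -> V=10
t=9: input=0 -> V=6

Answer: 5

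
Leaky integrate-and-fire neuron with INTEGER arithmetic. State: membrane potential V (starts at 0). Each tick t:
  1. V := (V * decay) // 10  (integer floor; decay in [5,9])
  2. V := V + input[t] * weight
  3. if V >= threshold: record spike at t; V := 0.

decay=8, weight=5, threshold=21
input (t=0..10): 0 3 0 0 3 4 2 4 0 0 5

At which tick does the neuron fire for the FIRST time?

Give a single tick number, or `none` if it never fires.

t=0: input=0 -> V=0
t=1: input=3 -> V=15
t=2: input=0 -> V=12
t=3: input=0 -> V=9
t=4: input=3 -> V=0 FIRE
t=5: input=4 -> V=20
t=6: input=2 -> V=0 FIRE
t=7: input=4 -> V=20
t=8: input=0 -> V=16
t=9: input=0 -> V=12
t=10: input=5 -> V=0 FIRE

Answer: 4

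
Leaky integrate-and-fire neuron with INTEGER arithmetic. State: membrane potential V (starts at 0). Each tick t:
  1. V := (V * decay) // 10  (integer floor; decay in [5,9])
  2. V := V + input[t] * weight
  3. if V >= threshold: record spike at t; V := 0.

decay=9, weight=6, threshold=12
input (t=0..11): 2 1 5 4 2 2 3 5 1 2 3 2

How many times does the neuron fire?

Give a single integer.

Answer: 10

Derivation:
t=0: input=2 -> V=0 FIRE
t=1: input=1 -> V=6
t=2: input=5 -> V=0 FIRE
t=3: input=4 -> V=0 FIRE
t=4: input=2 -> V=0 FIRE
t=5: input=2 -> V=0 FIRE
t=6: input=3 -> V=0 FIRE
t=7: input=5 -> V=0 FIRE
t=8: input=1 -> V=6
t=9: input=2 -> V=0 FIRE
t=10: input=3 -> V=0 FIRE
t=11: input=2 -> V=0 FIRE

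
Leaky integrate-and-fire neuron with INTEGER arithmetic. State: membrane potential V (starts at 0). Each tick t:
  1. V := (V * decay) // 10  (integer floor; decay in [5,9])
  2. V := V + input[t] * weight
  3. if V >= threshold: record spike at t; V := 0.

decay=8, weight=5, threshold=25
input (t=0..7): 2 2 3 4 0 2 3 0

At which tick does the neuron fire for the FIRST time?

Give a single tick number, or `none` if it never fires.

Answer: 2

Derivation:
t=0: input=2 -> V=10
t=1: input=2 -> V=18
t=2: input=3 -> V=0 FIRE
t=3: input=4 -> V=20
t=4: input=0 -> V=16
t=5: input=2 -> V=22
t=6: input=3 -> V=0 FIRE
t=7: input=0 -> V=0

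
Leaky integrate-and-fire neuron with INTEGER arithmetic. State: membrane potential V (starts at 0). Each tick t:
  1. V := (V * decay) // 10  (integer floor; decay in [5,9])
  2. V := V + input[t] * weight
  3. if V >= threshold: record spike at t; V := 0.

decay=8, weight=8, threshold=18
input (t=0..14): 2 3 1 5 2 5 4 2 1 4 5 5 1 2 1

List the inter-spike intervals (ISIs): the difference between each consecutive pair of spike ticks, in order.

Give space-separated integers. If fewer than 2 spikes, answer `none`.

Answer: 2 2 1 2 1 1 1 2

Derivation:
t=0: input=2 -> V=16
t=1: input=3 -> V=0 FIRE
t=2: input=1 -> V=8
t=3: input=5 -> V=0 FIRE
t=4: input=2 -> V=16
t=5: input=5 -> V=0 FIRE
t=6: input=4 -> V=0 FIRE
t=7: input=2 -> V=16
t=8: input=1 -> V=0 FIRE
t=9: input=4 -> V=0 FIRE
t=10: input=5 -> V=0 FIRE
t=11: input=5 -> V=0 FIRE
t=12: input=1 -> V=8
t=13: input=2 -> V=0 FIRE
t=14: input=1 -> V=8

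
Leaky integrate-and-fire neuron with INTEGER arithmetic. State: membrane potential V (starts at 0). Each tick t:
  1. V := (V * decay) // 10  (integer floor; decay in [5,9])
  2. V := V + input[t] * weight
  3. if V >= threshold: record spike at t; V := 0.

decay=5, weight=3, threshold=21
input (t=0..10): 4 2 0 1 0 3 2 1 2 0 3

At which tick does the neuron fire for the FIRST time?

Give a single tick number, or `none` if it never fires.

t=0: input=4 -> V=12
t=1: input=2 -> V=12
t=2: input=0 -> V=6
t=3: input=1 -> V=6
t=4: input=0 -> V=3
t=5: input=3 -> V=10
t=6: input=2 -> V=11
t=7: input=1 -> V=8
t=8: input=2 -> V=10
t=9: input=0 -> V=5
t=10: input=3 -> V=11

Answer: none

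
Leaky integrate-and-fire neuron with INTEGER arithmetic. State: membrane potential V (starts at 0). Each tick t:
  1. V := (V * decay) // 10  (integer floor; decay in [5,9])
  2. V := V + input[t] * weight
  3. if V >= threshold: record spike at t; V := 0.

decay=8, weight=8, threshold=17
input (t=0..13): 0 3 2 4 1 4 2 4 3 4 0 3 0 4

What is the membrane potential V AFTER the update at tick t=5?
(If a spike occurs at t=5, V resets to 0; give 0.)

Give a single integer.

t=0: input=0 -> V=0
t=1: input=3 -> V=0 FIRE
t=2: input=2 -> V=16
t=3: input=4 -> V=0 FIRE
t=4: input=1 -> V=8
t=5: input=4 -> V=0 FIRE
t=6: input=2 -> V=16
t=7: input=4 -> V=0 FIRE
t=8: input=3 -> V=0 FIRE
t=9: input=4 -> V=0 FIRE
t=10: input=0 -> V=0
t=11: input=3 -> V=0 FIRE
t=12: input=0 -> V=0
t=13: input=4 -> V=0 FIRE

Answer: 0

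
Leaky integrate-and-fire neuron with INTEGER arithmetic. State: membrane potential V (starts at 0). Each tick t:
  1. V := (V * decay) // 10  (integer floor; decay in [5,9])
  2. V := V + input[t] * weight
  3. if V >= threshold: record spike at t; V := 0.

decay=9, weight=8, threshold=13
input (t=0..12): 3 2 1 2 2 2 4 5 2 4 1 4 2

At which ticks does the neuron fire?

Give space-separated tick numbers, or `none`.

t=0: input=3 -> V=0 FIRE
t=1: input=2 -> V=0 FIRE
t=2: input=1 -> V=8
t=3: input=2 -> V=0 FIRE
t=4: input=2 -> V=0 FIRE
t=5: input=2 -> V=0 FIRE
t=6: input=4 -> V=0 FIRE
t=7: input=5 -> V=0 FIRE
t=8: input=2 -> V=0 FIRE
t=9: input=4 -> V=0 FIRE
t=10: input=1 -> V=8
t=11: input=4 -> V=0 FIRE
t=12: input=2 -> V=0 FIRE

Answer: 0 1 3 4 5 6 7 8 9 11 12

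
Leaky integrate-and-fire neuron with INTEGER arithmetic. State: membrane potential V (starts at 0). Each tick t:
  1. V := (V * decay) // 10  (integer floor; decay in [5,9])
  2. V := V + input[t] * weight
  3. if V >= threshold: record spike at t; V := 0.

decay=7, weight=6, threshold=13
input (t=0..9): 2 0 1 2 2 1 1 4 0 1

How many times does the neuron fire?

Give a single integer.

Answer: 3

Derivation:
t=0: input=2 -> V=12
t=1: input=0 -> V=8
t=2: input=1 -> V=11
t=3: input=2 -> V=0 FIRE
t=4: input=2 -> V=12
t=5: input=1 -> V=0 FIRE
t=6: input=1 -> V=6
t=7: input=4 -> V=0 FIRE
t=8: input=0 -> V=0
t=9: input=1 -> V=6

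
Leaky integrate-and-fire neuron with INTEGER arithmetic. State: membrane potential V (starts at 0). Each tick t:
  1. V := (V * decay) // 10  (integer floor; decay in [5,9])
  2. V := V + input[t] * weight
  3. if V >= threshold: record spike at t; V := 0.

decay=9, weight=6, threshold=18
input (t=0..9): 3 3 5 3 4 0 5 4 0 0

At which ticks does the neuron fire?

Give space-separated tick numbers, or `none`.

Answer: 0 1 2 3 4 6 7

Derivation:
t=0: input=3 -> V=0 FIRE
t=1: input=3 -> V=0 FIRE
t=2: input=5 -> V=0 FIRE
t=3: input=3 -> V=0 FIRE
t=4: input=4 -> V=0 FIRE
t=5: input=0 -> V=0
t=6: input=5 -> V=0 FIRE
t=7: input=4 -> V=0 FIRE
t=8: input=0 -> V=0
t=9: input=0 -> V=0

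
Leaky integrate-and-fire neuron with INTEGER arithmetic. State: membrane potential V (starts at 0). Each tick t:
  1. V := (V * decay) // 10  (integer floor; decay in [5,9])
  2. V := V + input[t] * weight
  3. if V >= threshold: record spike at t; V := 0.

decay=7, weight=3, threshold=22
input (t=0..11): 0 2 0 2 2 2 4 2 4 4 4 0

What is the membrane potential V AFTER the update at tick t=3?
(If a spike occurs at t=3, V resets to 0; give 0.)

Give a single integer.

t=0: input=0 -> V=0
t=1: input=2 -> V=6
t=2: input=0 -> V=4
t=3: input=2 -> V=8
t=4: input=2 -> V=11
t=5: input=2 -> V=13
t=6: input=4 -> V=21
t=7: input=2 -> V=20
t=8: input=4 -> V=0 FIRE
t=9: input=4 -> V=12
t=10: input=4 -> V=20
t=11: input=0 -> V=14

Answer: 8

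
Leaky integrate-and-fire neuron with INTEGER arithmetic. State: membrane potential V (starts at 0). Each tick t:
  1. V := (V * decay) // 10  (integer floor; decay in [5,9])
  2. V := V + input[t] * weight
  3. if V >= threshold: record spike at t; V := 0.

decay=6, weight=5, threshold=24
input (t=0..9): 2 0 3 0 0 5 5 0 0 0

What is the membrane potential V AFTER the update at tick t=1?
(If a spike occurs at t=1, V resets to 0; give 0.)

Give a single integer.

t=0: input=2 -> V=10
t=1: input=0 -> V=6
t=2: input=3 -> V=18
t=3: input=0 -> V=10
t=4: input=0 -> V=6
t=5: input=5 -> V=0 FIRE
t=6: input=5 -> V=0 FIRE
t=7: input=0 -> V=0
t=8: input=0 -> V=0
t=9: input=0 -> V=0

Answer: 6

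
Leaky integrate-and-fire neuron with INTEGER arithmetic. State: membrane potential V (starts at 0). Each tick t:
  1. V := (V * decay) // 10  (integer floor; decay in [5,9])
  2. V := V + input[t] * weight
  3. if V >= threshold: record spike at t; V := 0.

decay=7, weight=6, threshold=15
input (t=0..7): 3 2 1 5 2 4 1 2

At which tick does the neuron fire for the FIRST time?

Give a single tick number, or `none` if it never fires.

Answer: 0

Derivation:
t=0: input=3 -> V=0 FIRE
t=1: input=2 -> V=12
t=2: input=1 -> V=14
t=3: input=5 -> V=0 FIRE
t=4: input=2 -> V=12
t=5: input=4 -> V=0 FIRE
t=6: input=1 -> V=6
t=7: input=2 -> V=0 FIRE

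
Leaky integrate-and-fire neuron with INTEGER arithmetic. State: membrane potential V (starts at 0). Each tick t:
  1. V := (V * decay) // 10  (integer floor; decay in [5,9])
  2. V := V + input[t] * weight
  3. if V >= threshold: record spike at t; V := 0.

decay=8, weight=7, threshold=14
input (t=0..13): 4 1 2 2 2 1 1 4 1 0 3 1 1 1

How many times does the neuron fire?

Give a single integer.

t=0: input=4 -> V=0 FIRE
t=1: input=1 -> V=7
t=2: input=2 -> V=0 FIRE
t=3: input=2 -> V=0 FIRE
t=4: input=2 -> V=0 FIRE
t=5: input=1 -> V=7
t=6: input=1 -> V=12
t=7: input=4 -> V=0 FIRE
t=8: input=1 -> V=7
t=9: input=0 -> V=5
t=10: input=3 -> V=0 FIRE
t=11: input=1 -> V=7
t=12: input=1 -> V=12
t=13: input=1 -> V=0 FIRE

Answer: 7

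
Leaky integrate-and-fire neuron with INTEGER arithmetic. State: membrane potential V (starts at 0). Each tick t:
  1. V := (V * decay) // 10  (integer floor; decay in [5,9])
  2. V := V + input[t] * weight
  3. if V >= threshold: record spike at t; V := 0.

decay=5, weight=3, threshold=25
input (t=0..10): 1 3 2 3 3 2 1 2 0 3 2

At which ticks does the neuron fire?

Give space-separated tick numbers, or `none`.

t=0: input=1 -> V=3
t=1: input=3 -> V=10
t=2: input=2 -> V=11
t=3: input=3 -> V=14
t=4: input=3 -> V=16
t=5: input=2 -> V=14
t=6: input=1 -> V=10
t=7: input=2 -> V=11
t=8: input=0 -> V=5
t=9: input=3 -> V=11
t=10: input=2 -> V=11

Answer: none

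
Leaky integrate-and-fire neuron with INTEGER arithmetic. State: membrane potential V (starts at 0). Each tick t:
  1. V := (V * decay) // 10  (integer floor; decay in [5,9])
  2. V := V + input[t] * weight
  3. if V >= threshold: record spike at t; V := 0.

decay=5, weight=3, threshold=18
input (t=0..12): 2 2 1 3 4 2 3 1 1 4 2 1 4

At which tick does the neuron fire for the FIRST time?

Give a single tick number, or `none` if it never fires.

Answer: 4

Derivation:
t=0: input=2 -> V=6
t=1: input=2 -> V=9
t=2: input=1 -> V=7
t=3: input=3 -> V=12
t=4: input=4 -> V=0 FIRE
t=5: input=2 -> V=6
t=6: input=3 -> V=12
t=7: input=1 -> V=9
t=8: input=1 -> V=7
t=9: input=4 -> V=15
t=10: input=2 -> V=13
t=11: input=1 -> V=9
t=12: input=4 -> V=16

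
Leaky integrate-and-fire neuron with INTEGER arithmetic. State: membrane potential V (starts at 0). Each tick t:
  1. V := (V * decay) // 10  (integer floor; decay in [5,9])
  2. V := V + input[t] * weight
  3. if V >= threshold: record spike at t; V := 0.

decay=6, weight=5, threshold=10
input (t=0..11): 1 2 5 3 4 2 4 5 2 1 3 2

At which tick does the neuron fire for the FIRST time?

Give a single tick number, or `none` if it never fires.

t=0: input=1 -> V=5
t=1: input=2 -> V=0 FIRE
t=2: input=5 -> V=0 FIRE
t=3: input=3 -> V=0 FIRE
t=4: input=4 -> V=0 FIRE
t=5: input=2 -> V=0 FIRE
t=6: input=4 -> V=0 FIRE
t=7: input=5 -> V=0 FIRE
t=8: input=2 -> V=0 FIRE
t=9: input=1 -> V=5
t=10: input=3 -> V=0 FIRE
t=11: input=2 -> V=0 FIRE

Answer: 1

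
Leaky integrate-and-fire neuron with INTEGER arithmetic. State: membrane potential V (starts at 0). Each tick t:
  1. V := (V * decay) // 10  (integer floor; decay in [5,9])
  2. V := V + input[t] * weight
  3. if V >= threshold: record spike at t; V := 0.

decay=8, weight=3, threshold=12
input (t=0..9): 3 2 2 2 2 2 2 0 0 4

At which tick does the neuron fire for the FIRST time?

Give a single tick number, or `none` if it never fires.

t=0: input=3 -> V=9
t=1: input=2 -> V=0 FIRE
t=2: input=2 -> V=6
t=3: input=2 -> V=10
t=4: input=2 -> V=0 FIRE
t=5: input=2 -> V=6
t=6: input=2 -> V=10
t=7: input=0 -> V=8
t=8: input=0 -> V=6
t=9: input=4 -> V=0 FIRE

Answer: 1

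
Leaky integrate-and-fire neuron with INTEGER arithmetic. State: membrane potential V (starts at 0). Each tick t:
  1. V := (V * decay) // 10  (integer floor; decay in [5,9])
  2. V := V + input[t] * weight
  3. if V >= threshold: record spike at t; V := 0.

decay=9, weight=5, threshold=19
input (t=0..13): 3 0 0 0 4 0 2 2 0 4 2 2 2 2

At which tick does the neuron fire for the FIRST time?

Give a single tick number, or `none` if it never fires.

t=0: input=3 -> V=15
t=1: input=0 -> V=13
t=2: input=0 -> V=11
t=3: input=0 -> V=9
t=4: input=4 -> V=0 FIRE
t=5: input=0 -> V=0
t=6: input=2 -> V=10
t=7: input=2 -> V=0 FIRE
t=8: input=0 -> V=0
t=9: input=4 -> V=0 FIRE
t=10: input=2 -> V=10
t=11: input=2 -> V=0 FIRE
t=12: input=2 -> V=10
t=13: input=2 -> V=0 FIRE

Answer: 4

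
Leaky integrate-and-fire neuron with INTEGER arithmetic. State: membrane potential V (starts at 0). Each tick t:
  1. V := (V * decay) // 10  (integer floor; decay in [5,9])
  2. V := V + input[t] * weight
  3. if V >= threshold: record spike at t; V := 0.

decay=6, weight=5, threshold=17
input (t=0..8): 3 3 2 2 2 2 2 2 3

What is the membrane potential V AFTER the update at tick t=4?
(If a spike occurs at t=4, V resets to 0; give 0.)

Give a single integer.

Answer: 0

Derivation:
t=0: input=3 -> V=15
t=1: input=3 -> V=0 FIRE
t=2: input=2 -> V=10
t=3: input=2 -> V=16
t=4: input=2 -> V=0 FIRE
t=5: input=2 -> V=10
t=6: input=2 -> V=16
t=7: input=2 -> V=0 FIRE
t=8: input=3 -> V=15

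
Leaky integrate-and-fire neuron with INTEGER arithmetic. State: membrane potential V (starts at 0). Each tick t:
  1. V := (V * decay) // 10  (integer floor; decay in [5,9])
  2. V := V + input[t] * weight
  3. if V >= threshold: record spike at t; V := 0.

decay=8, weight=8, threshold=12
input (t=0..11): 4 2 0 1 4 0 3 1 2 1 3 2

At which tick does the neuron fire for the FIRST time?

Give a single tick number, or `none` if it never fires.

t=0: input=4 -> V=0 FIRE
t=1: input=2 -> V=0 FIRE
t=2: input=0 -> V=0
t=3: input=1 -> V=8
t=4: input=4 -> V=0 FIRE
t=5: input=0 -> V=0
t=6: input=3 -> V=0 FIRE
t=7: input=1 -> V=8
t=8: input=2 -> V=0 FIRE
t=9: input=1 -> V=8
t=10: input=3 -> V=0 FIRE
t=11: input=2 -> V=0 FIRE

Answer: 0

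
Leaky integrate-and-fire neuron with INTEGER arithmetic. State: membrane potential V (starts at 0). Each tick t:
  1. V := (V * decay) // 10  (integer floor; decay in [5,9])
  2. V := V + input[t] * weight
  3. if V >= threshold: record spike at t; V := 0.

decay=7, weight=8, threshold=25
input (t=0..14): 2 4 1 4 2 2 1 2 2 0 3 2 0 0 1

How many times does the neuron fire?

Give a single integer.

t=0: input=2 -> V=16
t=1: input=4 -> V=0 FIRE
t=2: input=1 -> V=8
t=3: input=4 -> V=0 FIRE
t=4: input=2 -> V=16
t=5: input=2 -> V=0 FIRE
t=6: input=1 -> V=8
t=7: input=2 -> V=21
t=8: input=2 -> V=0 FIRE
t=9: input=0 -> V=0
t=10: input=3 -> V=24
t=11: input=2 -> V=0 FIRE
t=12: input=0 -> V=0
t=13: input=0 -> V=0
t=14: input=1 -> V=8

Answer: 5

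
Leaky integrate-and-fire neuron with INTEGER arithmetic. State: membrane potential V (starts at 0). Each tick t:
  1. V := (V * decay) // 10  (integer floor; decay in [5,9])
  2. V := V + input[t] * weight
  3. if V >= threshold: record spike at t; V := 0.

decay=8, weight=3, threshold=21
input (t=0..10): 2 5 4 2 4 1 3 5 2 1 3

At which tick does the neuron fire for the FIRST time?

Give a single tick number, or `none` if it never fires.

Answer: 2

Derivation:
t=0: input=2 -> V=6
t=1: input=5 -> V=19
t=2: input=4 -> V=0 FIRE
t=3: input=2 -> V=6
t=4: input=4 -> V=16
t=5: input=1 -> V=15
t=6: input=3 -> V=0 FIRE
t=7: input=5 -> V=15
t=8: input=2 -> V=18
t=9: input=1 -> V=17
t=10: input=3 -> V=0 FIRE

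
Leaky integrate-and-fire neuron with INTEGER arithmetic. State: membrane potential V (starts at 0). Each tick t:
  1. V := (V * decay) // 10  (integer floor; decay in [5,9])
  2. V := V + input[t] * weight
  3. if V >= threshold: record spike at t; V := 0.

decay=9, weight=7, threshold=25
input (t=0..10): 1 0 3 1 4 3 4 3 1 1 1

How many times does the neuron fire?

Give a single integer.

t=0: input=1 -> V=7
t=1: input=0 -> V=6
t=2: input=3 -> V=0 FIRE
t=3: input=1 -> V=7
t=4: input=4 -> V=0 FIRE
t=5: input=3 -> V=21
t=6: input=4 -> V=0 FIRE
t=7: input=3 -> V=21
t=8: input=1 -> V=0 FIRE
t=9: input=1 -> V=7
t=10: input=1 -> V=13

Answer: 4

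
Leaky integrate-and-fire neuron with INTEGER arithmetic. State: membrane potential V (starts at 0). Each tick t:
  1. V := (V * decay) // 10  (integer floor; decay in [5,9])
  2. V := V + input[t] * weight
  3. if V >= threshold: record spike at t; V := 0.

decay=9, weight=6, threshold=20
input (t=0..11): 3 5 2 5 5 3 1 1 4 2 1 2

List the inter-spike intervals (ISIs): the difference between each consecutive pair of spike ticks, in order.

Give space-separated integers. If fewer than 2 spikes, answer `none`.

Answer: 2 1 2 2 3

Derivation:
t=0: input=3 -> V=18
t=1: input=5 -> V=0 FIRE
t=2: input=2 -> V=12
t=3: input=5 -> V=0 FIRE
t=4: input=5 -> V=0 FIRE
t=5: input=3 -> V=18
t=6: input=1 -> V=0 FIRE
t=7: input=1 -> V=6
t=8: input=4 -> V=0 FIRE
t=9: input=2 -> V=12
t=10: input=1 -> V=16
t=11: input=2 -> V=0 FIRE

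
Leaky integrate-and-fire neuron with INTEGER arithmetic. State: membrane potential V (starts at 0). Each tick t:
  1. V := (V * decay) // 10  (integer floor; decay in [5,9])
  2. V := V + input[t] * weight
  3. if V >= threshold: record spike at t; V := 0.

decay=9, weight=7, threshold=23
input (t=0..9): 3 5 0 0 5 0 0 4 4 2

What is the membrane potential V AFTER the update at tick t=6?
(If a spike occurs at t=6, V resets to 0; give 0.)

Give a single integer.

Answer: 0

Derivation:
t=0: input=3 -> V=21
t=1: input=5 -> V=0 FIRE
t=2: input=0 -> V=0
t=3: input=0 -> V=0
t=4: input=5 -> V=0 FIRE
t=5: input=0 -> V=0
t=6: input=0 -> V=0
t=7: input=4 -> V=0 FIRE
t=8: input=4 -> V=0 FIRE
t=9: input=2 -> V=14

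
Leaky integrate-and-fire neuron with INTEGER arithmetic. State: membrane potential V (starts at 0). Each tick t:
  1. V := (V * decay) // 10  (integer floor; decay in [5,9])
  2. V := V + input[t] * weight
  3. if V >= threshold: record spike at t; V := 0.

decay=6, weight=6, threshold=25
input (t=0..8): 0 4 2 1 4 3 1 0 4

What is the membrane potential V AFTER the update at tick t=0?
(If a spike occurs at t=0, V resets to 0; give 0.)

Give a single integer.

t=0: input=0 -> V=0
t=1: input=4 -> V=24
t=2: input=2 -> V=0 FIRE
t=3: input=1 -> V=6
t=4: input=4 -> V=0 FIRE
t=5: input=3 -> V=18
t=6: input=1 -> V=16
t=7: input=0 -> V=9
t=8: input=4 -> V=0 FIRE

Answer: 0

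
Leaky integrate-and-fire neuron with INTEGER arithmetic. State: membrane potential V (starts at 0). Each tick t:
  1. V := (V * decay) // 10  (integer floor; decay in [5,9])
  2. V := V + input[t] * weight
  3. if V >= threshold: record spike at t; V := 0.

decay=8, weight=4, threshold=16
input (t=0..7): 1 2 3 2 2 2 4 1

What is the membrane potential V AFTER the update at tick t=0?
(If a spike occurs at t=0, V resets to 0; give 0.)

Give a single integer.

Answer: 4

Derivation:
t=0: input=1 -> V=4
t=1: input=2 -> V=11
t=2: input=3 -> V=0 FIRE
t=3: input=2 -> V=8
t=4: input=2 -> V=14
t=5: input=2 -> V=0 FIRE
t=6: input=4 -> V=0 FIRE
t=7: input=1 -> V=4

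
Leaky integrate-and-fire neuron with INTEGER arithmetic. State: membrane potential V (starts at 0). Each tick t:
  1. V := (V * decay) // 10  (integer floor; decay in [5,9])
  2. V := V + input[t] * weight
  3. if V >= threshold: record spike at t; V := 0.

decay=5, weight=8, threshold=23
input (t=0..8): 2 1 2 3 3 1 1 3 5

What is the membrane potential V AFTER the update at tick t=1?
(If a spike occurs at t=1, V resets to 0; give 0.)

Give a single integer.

t=0: input=2 -> V=16
t=1: input=1 -> V=16
t=2: input=2 -> V=0 FIRE
t=3: input=3 -> V=0 FIRE
t=4: input=3 -> V=0 FIRE
t=5: input=1 -> V=8
t=6: input=1 -> V=12
t=7: input=3 -> V=0 FIRE
t=8: input=5 -> V=0 FIRE

Answer: 16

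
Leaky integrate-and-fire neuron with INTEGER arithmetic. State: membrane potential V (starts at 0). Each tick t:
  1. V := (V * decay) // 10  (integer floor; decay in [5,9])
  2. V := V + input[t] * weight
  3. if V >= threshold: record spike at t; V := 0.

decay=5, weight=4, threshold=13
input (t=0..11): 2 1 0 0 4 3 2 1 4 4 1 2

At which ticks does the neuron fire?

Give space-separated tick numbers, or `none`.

Answer: 4 6 8 9

Derivation:
t=0: input=2 -> V=8
t=1: input=1 -> V=8
t=2: input=0 -> V=4
t=3: input=0 -> V=2
t=4: input=4 -> V=0 FIRE
t=5: input=3 -> V=12
t=6: input=2 -> V=0 FIRE
t=7: input=1 -> V=4
t=8: input=4 -> V=0 FIRE
t=9: input=4 -> V=0 FIRE
t=10: input=1 -> V=4
t=11: input=2 -> V=10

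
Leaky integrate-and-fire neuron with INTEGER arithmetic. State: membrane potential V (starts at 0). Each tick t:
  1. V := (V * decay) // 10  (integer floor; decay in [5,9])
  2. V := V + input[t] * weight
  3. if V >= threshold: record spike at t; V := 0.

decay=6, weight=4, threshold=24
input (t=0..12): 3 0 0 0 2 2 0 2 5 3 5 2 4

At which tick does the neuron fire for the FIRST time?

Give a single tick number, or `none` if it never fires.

Answer: 8

Derivation:
t=0: input=3 -> V=12
t=1: input=0 -> V=7
t=2: input=0 -> V=4
t=3: input=0 -> V=2
t=4: input=2 -> V=9
t=5: input=2 -> V=13
t=6: input=0 -> V=7
t=7: input=2 -> V=12
t=8: input=5 -> V=0 FIRE
t=9: input=3 -> V=12
t=10: input=5 -> V=0 FIRE
t=11: input=2 -> V=8
t=12: input=4 -> V=20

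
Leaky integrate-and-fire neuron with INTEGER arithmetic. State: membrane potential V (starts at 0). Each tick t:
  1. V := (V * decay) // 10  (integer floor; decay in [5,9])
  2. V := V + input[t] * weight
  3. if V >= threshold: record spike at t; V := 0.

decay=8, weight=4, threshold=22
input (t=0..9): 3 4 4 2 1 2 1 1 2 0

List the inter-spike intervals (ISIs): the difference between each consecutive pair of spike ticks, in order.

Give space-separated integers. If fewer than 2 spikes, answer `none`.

Answer: 4

Derivation:
t=0: input=3 -> V=12
t=1: input=4 -> V=0 FIRE
t=2: input=4 -> V=16
t=3: input=2 -> V=20
t=4: input=1 -> V=20
t=5: input=2 -> V=0 FIRE
t=6: input=1 -> V=4
t=7: input=1 -> V=7
t=8: input=2 -> V=13
t=9: input=0 -> V=10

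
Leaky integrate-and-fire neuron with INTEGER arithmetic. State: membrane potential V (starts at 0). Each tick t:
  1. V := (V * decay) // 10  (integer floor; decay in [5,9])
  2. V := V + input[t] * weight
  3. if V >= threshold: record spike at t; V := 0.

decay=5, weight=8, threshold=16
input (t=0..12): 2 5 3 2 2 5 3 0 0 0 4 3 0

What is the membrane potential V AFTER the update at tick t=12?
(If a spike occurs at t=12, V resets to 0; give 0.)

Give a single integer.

Answer: 0

Derivation:
t=0: input=2 -> V=0 FIRE
t=1: input=5 -> V=0 FIRE
t=2: input=3 -> V=0 FIRE
t=3: input=2 -> V=0 FIRE
t=4: input=2 -> V=0 FIRE
t=5: input=5 -> V=0 FIRE
t=6: input=3 -> V=0 FIRE
t=7: input=0 -> V=0
t=8: input=0 -> V=0
t=9: input=0 -> V=0
t=10: input=4 -> V=0 FIRE
t=11: input=3 -> V=0 FIRE
t=12: input=0 -> V=0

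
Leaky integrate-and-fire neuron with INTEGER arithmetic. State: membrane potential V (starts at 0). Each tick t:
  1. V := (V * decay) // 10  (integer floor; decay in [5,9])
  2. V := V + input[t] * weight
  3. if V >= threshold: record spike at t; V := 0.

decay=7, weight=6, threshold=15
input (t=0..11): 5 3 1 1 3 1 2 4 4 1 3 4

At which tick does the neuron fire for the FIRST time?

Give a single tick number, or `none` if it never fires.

t=0: input=5 -> V=0 FIRE
t=1: input=3 -> V=0 FIRE
t=2: input=1 -> V=6
t=3: input=1 -> V=10
t=4: input=3 -> V=0 FIRE
t=5: input=1 -> V=6
t=6: input=2 -> V=0 FIRE
t=7: input=4 -> V=0 FIRE
t=8: input=4 -> V=0 FIRE
t=9: input=1 -> V=6
t=10: input=3 -> V=0 FIRE
t=11: input=4 -> V=0 FIRE

Answer: 0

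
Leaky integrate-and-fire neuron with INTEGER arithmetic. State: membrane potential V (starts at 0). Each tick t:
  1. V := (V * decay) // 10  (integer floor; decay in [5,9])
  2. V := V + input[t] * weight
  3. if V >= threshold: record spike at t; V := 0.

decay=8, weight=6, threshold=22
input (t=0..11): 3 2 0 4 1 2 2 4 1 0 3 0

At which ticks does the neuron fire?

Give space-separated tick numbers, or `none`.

t=0: input=3 -> V=18
t=1: input=2 -> V=0 FIRE
t=2: input=0 -> V=0
t=3: input=4 -> V=0 FIRE
t=4: input=1 -> V=6
t=5: input=2 -> V=16
t=6: input=2 -> V=0 FIRE
t=7: input=4 -> V=0 FIRE
t=8: input=1 -> V=6
t=9: input=0 -> V=4
t=10: input=3 -> V=21
t=11: input=0 -> V=16

Answer: 1 3 6 7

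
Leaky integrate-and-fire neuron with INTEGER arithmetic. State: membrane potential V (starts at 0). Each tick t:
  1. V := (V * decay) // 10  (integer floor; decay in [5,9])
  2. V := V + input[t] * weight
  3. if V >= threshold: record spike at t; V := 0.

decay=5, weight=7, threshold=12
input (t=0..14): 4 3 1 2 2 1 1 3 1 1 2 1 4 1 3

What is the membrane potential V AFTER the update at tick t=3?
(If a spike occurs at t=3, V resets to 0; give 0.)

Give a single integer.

t=0: input=4 -> V=0 FIRE
t=1: input=3 -> V=0 FIRE
t=2: input=1 -> V=7
t=3: input=2 -> V=0 FIRE
t=4: input=2 -> V=0 FIRE
t=5: input=1 -> V=7
t=6: input=1 -> V=10
t=7: input=3 -> V=0 FIRE
t=8: input=1 -> V=7
t=9: input=1 -> V=10
t=10: input=2 -> V=0 FIRE
t=11: input=1 -> V=7
t=12: input=4 -> V=0 FIRE
t=13: input=1 -> V=7
t=14: input=3 -> V=0 FIRE

Answer: 0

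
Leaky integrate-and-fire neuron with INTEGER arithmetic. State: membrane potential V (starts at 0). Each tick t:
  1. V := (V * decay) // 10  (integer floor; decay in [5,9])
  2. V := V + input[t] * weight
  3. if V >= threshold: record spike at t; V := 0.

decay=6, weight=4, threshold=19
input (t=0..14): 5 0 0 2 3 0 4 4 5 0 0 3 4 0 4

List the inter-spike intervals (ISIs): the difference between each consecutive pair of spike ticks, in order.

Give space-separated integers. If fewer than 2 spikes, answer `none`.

Answer: 6 2 4

Derivation:
t=0: input=5 -> V=0 FIRE
t=1: input=0 -> V=0
t=2: input=0 -> V=0
t=3: input=2 -> V=8
t=4: input=3 -> V=16
t=5: input=0 -> V=9
t=6: input=4 -> V=0 FIRE
t=7: input=4 -> V=16
t=8: input=5 -> V=0 FIRE
t=9: input=0 -> V=0
t=10: input=0 -> V=0
t=11: input=3 -> V=12
t=12: input=4 -> V=0 FIRE
t=13: input=0 -> V=0
t=14: input=4 -> V=16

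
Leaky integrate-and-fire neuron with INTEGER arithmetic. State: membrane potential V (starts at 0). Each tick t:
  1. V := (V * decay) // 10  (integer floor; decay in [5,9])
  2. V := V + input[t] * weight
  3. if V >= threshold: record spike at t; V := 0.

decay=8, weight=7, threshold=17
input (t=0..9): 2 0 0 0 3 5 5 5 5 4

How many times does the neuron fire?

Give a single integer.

Answer: 6

Derivation:
t=0: input=2 -> V=14
t=1: input=0 -> V=11
t=2: input=0 -> V=8
t=3: input=0 -> V=6
t=4: input=3 -> V=0 FIRE
t=5: input=5 -> V=0 FIRE
t=6: input=5 -> V=0 FIRE
t=7: input=5 -> V=0 FIRE
t=8: input=5 -> V=0 FIRE
t=9: input=4 -> V=0 FIRE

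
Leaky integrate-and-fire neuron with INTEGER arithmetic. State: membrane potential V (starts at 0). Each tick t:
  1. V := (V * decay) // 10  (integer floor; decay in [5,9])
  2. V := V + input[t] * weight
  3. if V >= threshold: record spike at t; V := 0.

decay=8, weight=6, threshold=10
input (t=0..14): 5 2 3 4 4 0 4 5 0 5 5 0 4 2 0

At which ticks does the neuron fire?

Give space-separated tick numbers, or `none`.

Answer: 0 1 2 3 4 6 7 9 10 12 13

Derivation:
t=0: input=5 -> V=0 FIRE
t=1: input=2 -> V=0 FIRE
t=2: input=3 -> V=0 FIRE
t=3: input=4 -> V=0 FIRE
t=4: input=4 -> V=0 FIRE
t=5: input=0 -> V=0
t=6: input=4 -> V=0 FIRE
t=7: input=5 -> V=0 FIRE
t=8: input=0 -> V=0
t=9: input=5 -> V=0 FIRE
t=10: input=5 -> V=0 FIRE
t=11: input=0 -> V=0
t=12: input=4 -> V=0 FIRE
t=13: input=2 -> V=0 FIRE
t=14: input=0 -> V=0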